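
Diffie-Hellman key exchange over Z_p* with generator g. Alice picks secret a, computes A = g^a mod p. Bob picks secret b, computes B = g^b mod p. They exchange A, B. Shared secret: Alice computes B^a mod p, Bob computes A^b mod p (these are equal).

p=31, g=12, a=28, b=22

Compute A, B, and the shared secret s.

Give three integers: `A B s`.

A = 12^28 mod 31  (bits of 28 = 11100)
  bit 0 = 1: r = r^2 * 12 mod 31 = 1^2 * 12 = 1*12 = 12
  bit 1 = 1: r = r^2 * 12 mod 31 = 12^2 * 12 = 20*12 = 23
  bit 2 = 1: r = r^2 * 12 mod 31 = 23^2 * 12 = 2*12 = 24
  bit 3 = 0: r = r^2 mod 31 = 24^2 = 18
  bit 4 = 0: r = r^2 mod 31 = 18^2 = 14
  -> A = 14
B = 12^22 mod 31  (bits of 22 = 10110)
  bit 0 = 1: r = r^2 * 12 mod 31 = 1^2 * 12 = 1*12 = 12
  bit 1 = 0: r = r^2 mod 31 = 12^2 = 20
  bit 2 = 1: r = r^2 * 12 mod 31 = 20^2 * 12 = 28*12 = 26
  bit 3 = 1: r = r^2 * 12 mod 31 = 26^2 * 12 = 25*12 = 21
  bit 4 = 0: r = r^2 mod 31 = 21^2 = 7
  -> B = 7
s = B^a = 7^28 mod 31  (bits of 28 = 11100)
  bit 0 = 1: r = r^2 * 7 mod 31 = 1^2 * 7 = 1*7 = 7
  bit 1 = 1: r = r^2 * 7 mod 31 = 7^2 * 7 = 18*7 = 2
  bit 2 = 1: r = r^2 * 7 mod 31 = 2^2 * 7 = 4*7 = 28
  bit 3 = 0: r = r^2 mod 31 = 28^2 = 9
  bit 4 = 0: r = r^2 mod 31 = 9^2 = 19
  -> s = B^a = 19

Answer: 14 7 19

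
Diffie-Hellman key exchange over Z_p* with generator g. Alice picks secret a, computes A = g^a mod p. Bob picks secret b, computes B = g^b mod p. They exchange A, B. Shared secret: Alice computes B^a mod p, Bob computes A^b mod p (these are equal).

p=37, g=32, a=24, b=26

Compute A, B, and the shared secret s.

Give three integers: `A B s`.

A = 32^24 mod 37  (bits of 24 = 11000)
  bit 0 = 1: r = r^2 * 32 mod 37 = 1^2 * 32 = 1*32 = 32
  bit 1 = 1: r = r^2 * 32 mod 37 = 32^2 * 32 = 25*32 = 23
  bit 2 = 0: r = r^2 mod 37 = 23^2 = 11
  bit 3 = 0: r = r^2 mod 37 = 11^2 = 10
  bit 4 = 0: r = r^2 mod 37 = 10^2 = 26
  -> A = 26
B = 32^26 mod 37  (bits of 26 = 11010)
  bit 0 = 1: r = r^2 * 32 mod 37 = 1^2 * 32 = 1*32 = 32
  bit 1 = 1: r = r^2 * 32 mod 37 = 32^2 * 32 = 25*32 = 23
  bit 2 = 0: r = r^2 mod 37 = 23^2 = 11
  bit 3 = 1: r = r^2 * 32 mod 37 = 11^2 * 32 = 10*32 = 24
  bit 4 = 0: r = r^2 mod 37 = 24^2 = 21
  -> B = 21
s = B^a = 21^24 mod 37  (bits of 24 = 11000)
  bit 0 = 1: r = r^2 * 21 mod 37 = 1^2 * 21 = 1*21 = 21
  bit 1 = 1: r = r^2 * 21 mod 37 = 21^2 * 21 = 34*21 = 11
  bit 2 = 0: r = r^2 mod 37 = 11^2 = 10
  bit 3 = 0: r = r^2 mod 37 = 10^2 = 26
  bit 4 = 0: r = r^2 mod 37 = 26^2 = 10
  -> s = B^a = 10

Answer: 26 21 10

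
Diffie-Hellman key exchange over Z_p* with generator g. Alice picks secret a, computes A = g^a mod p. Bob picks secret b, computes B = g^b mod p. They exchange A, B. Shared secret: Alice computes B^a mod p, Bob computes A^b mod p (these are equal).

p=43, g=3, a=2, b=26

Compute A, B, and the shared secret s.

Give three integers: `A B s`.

A = 3^2 mod 43  (bits of 2 = 10)
  bit 0 = 1: r = r^2 * 3 mod 43 = 1^2 * 3 = 1*3 = 3
  bit 1 = 0: r = r^2 mod 43 = 3^2 = 9
  -> A = 9
B = 3^26 mod 43  (bits of 26 = 11010)
  bit 0 = 1: r = r^2 * 3 mod 43 = 1^2 * 3 = 1*3 = 3
  bit 1 = 1: r = r^2 * 3 mod 43 = 3^2 * 3 = 9*3 = 27
  bit 2 = 0: r = r^2 mod 43 = 27^2 = 41
  bit 3 = 1: r = r^2 * 3 mod 43 = 41^2 * 3 = 4*3 = 12
  bit 4 = 0: r = r^2 mod 43 = 12^2 = 15
  -> B = 15
s = B^a = 15^2 mod 43  (bits of 2 = 10)
  bit 0 = 1: r = r^2 * 15 mod 43 = 1^2 * 15 = 1*15 = 15
  bit 1 = 0: r = r^2 mod 43 = 15^2 = 10
  -> s = B^a = 10

Answer: 9 15 10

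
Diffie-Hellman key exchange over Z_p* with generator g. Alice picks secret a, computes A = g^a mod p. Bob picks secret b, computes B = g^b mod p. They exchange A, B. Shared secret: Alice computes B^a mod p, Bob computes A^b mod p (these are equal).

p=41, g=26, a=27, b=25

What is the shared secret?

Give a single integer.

Answer: 38

Derivation:
A = 26^27 mod 41  (bits of 27 = 11011)
  bit 0 = 1: r = r^2 * 26 mod 41 = 1^2 * 26 = 1*26 = 26
  bit 1 = 1: r = r^2 * 26 mod 41 = 26^2 * 26 = 20*26 = 28
  bit 2 = 0: r = r^2 mod 41 = 28^2 = 5
  bit 3 = 1: r = r^2 * 26 mod 41 = 5^2 * 26 = 25*26 = 35
  bit 4 = 1: r = r^2 * 26 mod 41 = 35^2 * 26 = 36*26 = 34
  -> A = 34
B = 26^25 mod 41  (bits of 25 = 11001)
  bit 0 = 1: r = r^2 * 26 mod 41 = 1^2 * 26 = 1*26 = 26
  bit 1 = 1: r = r^2 * 26 mod 41 = 26^2 * 26 = 20*26 = 28
  bit 2 = 0: r = r^2 mod 41 = 28^2 = 5
  bit 3 = 0: r = r^2 mod 41 = 5^2 = 25
  bit 4 = 1: r = r^2 * 26 mod 41 = 25^2 * 26 = 10*26 = 14
  -> B = 14
s = B^a = 14^27 mod 41  (bits of 27 = 11011)
  bit 0 = 1: r = r^2 * 14 mod 41 = 1^2 * 14 = 1*14 = 14
  bit 1 = 1: r = r^2 * 14 mod 41 = 14^2 * 14 = 32*14 = 38
  bit 2 = 0: r = r^2 mod 41 = 38^2 = 9
  bit 3 = 1: r = r^2 * 14 mod 41 = 9^2 * 14 = 40*14 = 27
  bit 4 = 1: r = r^2 * 14 mod 41 = 27^2 * 14 = 32*14 = 38
  -> s = B^a = 38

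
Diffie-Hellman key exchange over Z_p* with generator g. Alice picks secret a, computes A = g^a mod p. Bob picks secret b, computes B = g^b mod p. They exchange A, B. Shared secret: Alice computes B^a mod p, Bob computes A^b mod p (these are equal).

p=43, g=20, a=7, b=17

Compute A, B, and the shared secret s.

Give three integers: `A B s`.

A = 20^7 mod 43  (bits of 7 = 111)
  bit 0 = 1: r = r^2 * 20 mod 43 = 1^2 * 20 = 1*20 = 20
  bit 1 = 1: r = r^2 * 20 mod 43 = 20^2 * 20 = 13*20 = 2
  bit 2 = 1: r = r^2 * 20 mod 43 = 2^2 * 20 = 4*20 = 37
  -> A = 37
B = 20^17 mod 43  (bits of 17 = 10001)
  bit 0 = 1: r = r^2 * 20 mod 43 = 1^2 * 20 = 1*20 = 20
  bit 1 = 0: r = r^2 mod 43 = 20^2 = 13
  bit 2 = 0: r = r^2 mod 43 = 13^2 = 40
  bit 3 = 0: r = r^2 mod 43 = 40^2 = 9
  bit 4 = 1: r = r^2 * 20 mod 43 = 9^2 * 20 = 38*20 = 29
  -> B = 29
s = B^a = 29^7 mod 43  (bits of 7 = 111)
  bit 0 = 1: r = r^2 * 29 mod 43 = 1^2 * 29 = 1*29 = 29
  bit 1 = 1: r = r^2 * 29 mod 43 = 29^2 * 29 = 24*29 = 8
  bit 2 = 1: r = r^2 * 29 mod 43 = 8^2 * 29 = 21*29 = 7
  -> s = B^a = 7

Answer: 37 29 7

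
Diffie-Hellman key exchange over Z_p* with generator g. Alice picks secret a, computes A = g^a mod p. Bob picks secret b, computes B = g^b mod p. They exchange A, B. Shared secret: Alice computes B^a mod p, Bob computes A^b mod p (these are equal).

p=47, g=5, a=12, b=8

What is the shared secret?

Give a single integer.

A = 5^12 mod 47  (bits of 12 = 1100)
  bit 0 = 1: r = r^2 * 5 mod 47 = 1^2 * 5 = 1*5 = 5
  bit 1 = 1: r = r^2 * 5 mod 47 = 5^2 * 5 = 25*5 = 31
  bit 2 = 0: r = r^2 mod 47 = 31^2 = 21
  bit 3 = 0: r = r^2 mod 47 = 21^2 = 18
  -> A = 18
B = 5^8 mod 47  (bits of 8 = 1000)
  bit 0 = 1: r = r^2 * 5 mod 47 = 1^2 * 5 = 1*5 = 5
  bit 1 = 0: r = r^2 mod 47 = 5^2 = 25
  bit 2 = 0: r = r^2 mod 47 = 25^2 = 14
  bit 3 = 0: r = r^2 mod 47 = 14^2 = 8
  -> B = 8
s = B^a = 8^12 mod 47  (bits of 12 = 1100)
  bit 0 = 1: r = r^2 * 8 mod 47 = 1^2 * 8 = 1*8 = 8
  bit 1 = 1: r = r^2 * 8 mod 47 = 8^2 * 8 = 17*8 = 42
  bit 2 = 0: r = r^2 mod 47 = 42^2 = 25
  bit 3 = 0: r = r^2 mod 47 = 25^2 = 14
  -> s = B^a = 14

Answer: 14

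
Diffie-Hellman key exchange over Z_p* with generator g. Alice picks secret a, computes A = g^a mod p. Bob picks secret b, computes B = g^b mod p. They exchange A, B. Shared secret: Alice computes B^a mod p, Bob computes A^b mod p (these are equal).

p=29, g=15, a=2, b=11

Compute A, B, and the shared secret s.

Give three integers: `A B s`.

A = 15^2 mod 29  (bits of 2 = 10)
  bit 0 = 1: r = r^2 * 15 mod 29 = 1^2 * 15 = 1*15 = 15
  bit 1 = 0: r = r^2 mod 29 = 15^2 = 22
  -> A = 22
B = 15^11 mod 29  (bits of 11 = 1011)
  bit 0 = 1: r = r^2 * 15 mod 29 = 1^2 * 15 = 1*15 = 15
  bit 1 = 0: r = r^2 mod 29 = 15^2 = 22
  bit 2 = 1: r = r^2 * 15 mod 29 = 22^2 * 15 = 20*15 = 10
  bit 3 = 1: r = r^2 * 15 mod 29 = 10^2 * 15 = 13*15 = 21
  -> B = 21
s = B^a = 21^2 mod 29  (bits of 2 = 10)
  bit 0 = 1: r = r^2 * 21 mod 29 = 1^2 * 21 = 1*21 = 21
  bit 1 = 0: r = r^2 mod 29 = 21^2 = 6
  -> s = B^a = 6

Answer: 22 21 6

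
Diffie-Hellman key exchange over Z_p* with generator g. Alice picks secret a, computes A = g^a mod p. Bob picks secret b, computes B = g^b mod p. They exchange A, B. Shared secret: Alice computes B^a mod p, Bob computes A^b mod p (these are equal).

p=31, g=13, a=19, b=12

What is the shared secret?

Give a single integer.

Answer: 4

Derivation:
A = 13^19 mod 31  (bits of 19 = 10011)
  bit 0 = 1: r = r^2 * 13 mod 31 = 1^2 * 13 = 1*13 = 13
  bit 1 = 0: r = r^2 mod 31 = 13^2 = 14
  bit 2 = 0: r = r^2 mod 31 = 14^2 = 10
  bit 3 = 1: r = r^2 * 13 mod 31 = 10^2 * 13 = 7*13 = 29
  bit 4 = 1: r = r^2 * 13 mod 31 = 29^2 * 13 = 4*13 = 21
  -> A = 21
B = 13^12 mod 31  (bits of 12 = 1100)
  bit 0 = 1: r = r^2 * 13 mod 31 = 1^2 * 13 = 1*13 = 13
  bit 1 = 1: r = r^2 * 13 mod 31 = 13^2 * 13 = 14*13 = 27
  bit 2 = 0: r = r^2 mod 31 = 27^2 = 16
  bit 3 = 0: r = r^2 mod 31 = 16^2 = 8
  -> B = 8
s = B^a = 8^19 mod 31  (bits of 19 = 10011)
  bit 0 = 1: r = r^2 * 8 mod 31 = 1^2 * 8 = 1*8 = 8
  bit 1 = 0: r = r^2 mod 31 = 8^2 = 2
  bit 2 = 0: r = r^2 mod 31 = 2^2 = 4
  bit 3 = 1: r = r^2 * 8 mod 31 = 4^2 * 8 = 16*8 = 4
  bit 4 = 1: r = r^2 * 8 mod 31 = 4^2 * 8 = 16*8 = 4
  -> s = B^a = 4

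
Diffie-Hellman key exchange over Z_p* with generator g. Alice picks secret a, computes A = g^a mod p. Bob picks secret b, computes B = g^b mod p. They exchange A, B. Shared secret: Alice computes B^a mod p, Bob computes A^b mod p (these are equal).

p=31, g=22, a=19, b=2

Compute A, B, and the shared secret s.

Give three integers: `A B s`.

Answer: 11 19 28

Derivation:
A = 22^19 mod 31  (bits of 19 = 10011)
  bit 0 = 1: r = r^2 * 22 mod 31 = 1^2 * 22 = 1*22 = 22
  bit 1 = 0: r = r^2 mod 31 = 22^2 = 19
  bit 2 = 0: r = r^2 mod 31 = 19^2 = 20
  bit 3 = 1: r = r^2 * 22 mod 31 = 20^2 * 22 = 28*22 = 27
  bit 4 = 1: r = r^2 * 22 mod 31 = 27^2 * 22 = 16*22 = 11
  -> A = 11
B = 22^2 mod 31  (bits of 2 = 10)
  bit 0 = 1: r = r^2 * 22 mod 31 = 1^2 * 22 = 1*22 = 22
  bit 1 = 0: r = r^2 mod 31 = 22^2 = 19
  -> B = 19
s = B^a = 19^19 mod 31  (bits of 19 = 10011)
  bit 0 = 1: r = r^2 * 19 mod 31 = 1^2 * 19 = 1*19 = 19
  bit 1 = 0: r = r^2 mod 31 = 19^2 = 20
  bit 2 = 0: r = r^2 mod 31 = 20^2 = 28
  bit 3 = 1: r = r^2 * 19 mod 31 = 28^2 * 19 = 9*19 = 16
  bit 4 = 1: r = r^2 * 19 mod 31 = 16^2 * 19 = 8*19 = 28
  -> s = B^a = 28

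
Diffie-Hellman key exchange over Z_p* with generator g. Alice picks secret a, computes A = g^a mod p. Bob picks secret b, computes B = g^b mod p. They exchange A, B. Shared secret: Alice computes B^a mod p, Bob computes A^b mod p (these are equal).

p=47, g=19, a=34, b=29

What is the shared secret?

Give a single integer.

Answer: 16

Derivation:
A = 19^34 mod 47  (bits of 34 = 100010)
  bit 0 = 1: r = r^2 * 19 mod 47 = 1^2 * 19 = 1*19 = 19
  bit 1 = 0: r = r^2 mod 47 = 19^2 = 32
  bit 2 = 0: r = r^2 mod 47 = 32^2 = 37
  bit 3 = 0: r = r^2 mod 47 = 37^2 = 6
  bit 4 = 1: r = r^2 * 19 mod 47 = 6^2 * 19 = 36*19 = 26
  bit 5 = 0: r = r^2 mod 47 = 26^2 = 18
  -> A = 18
B = 19^29 mod 47  (bits of 29 = 11101)
  bit 0 = 1: r = r^2 * 19 mod 47 = 1^2 * 19 = 1*19 = 19
  bit 1 = 1: r = r^2 * 19 mod 47 = 19^2 * 19 = 32*19 = 44
  bit 2 = 1: r = r^2 * 19 mod 47 = 44^2 * 19 = 9*19 = 30
  bit 3 = 0: r = r^2 mod 47 = 30^2 = 7
  bit 4 = 1: r = r^2 * 19 mod 47 = 7^2 * 19 = 2*19 = 38
  -> B = 38
s = B^a = 38^34 mod 47  (bits of 34 = 100010)
  bit 0 = 1: r = r^2 * 38 mod 47 = 1^2 * 38 = 1*38 = 38
  bit 1 = 0: r = r^2 mod 47 = 38^2 = 34
  bit 2 = 0: r = r^2 mod 47 = 34^2 = 28
  bit 3 = 0: r = r^2 mod 47 = 28^2 = 32
  bit 4 = 1: r = r^2 * 38 mod 47 = 32^2 * 38 = 37*38 = 43
  bit 5 = 0: r = r^2 mod 47 = 43^2 = 16
  -> s = B^a = 16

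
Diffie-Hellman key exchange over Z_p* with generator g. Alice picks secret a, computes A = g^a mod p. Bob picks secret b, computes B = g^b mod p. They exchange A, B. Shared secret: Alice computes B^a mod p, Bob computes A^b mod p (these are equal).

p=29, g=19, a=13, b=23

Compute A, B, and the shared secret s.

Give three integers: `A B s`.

Answer: 3 18 8

Derivation:
A = 19^13 mod 29  (bits of 13 = 1101)
  bit 0 = 1: r = r^2 * 19 mod 29 = 1^2 * 19 = 1*19 = 19
  bit 1 = 1: r = r^2 * 19 mod 29 = 19^2 * 19 = 13*19 = 15
  bit 2 = 0: r = r^2 mod 29 = 15^2 = 22
  bit 3 = 1: r = r^2 * 19 mod 29 = 22^2 * 19 = 20*19 = 3
  -> A = 3
B = 19^23 mod 29  (bits of 23 = 10111)
  bit 0 = 1: r = r^2 * 19 mod 29 = 1^2 * 19 = 1*19 = 19
  bit 1 = 0: r = r^2 mod 29 = 19^2 = 13
  bit 2 = 1: r = r^2 * 19 mod 29 = 13^2 * 19 = 24*19 = 21
  bit 3 = 1: r = r^2 * 19 mod 29 = 21^2 * 19 = 6*19 = 27
  bit 4 = 1: r = r^2 * 19 mod 29 = 27^2 * 19 = 4*19 = 18
  -> B = 18
s = B^a = 18^13 mod 29  (bits of 13 = 1101)
  bit 0 = 1: r = r^2 * 18 mod 29 = 1^2 * 18 = 1*18 = 18
  bit 1 = 1: r = r^2 * 18 mod 29 = 18^2 * 18 = 5*18 = 3
  bit 2 = 0: r = r^2 mod 29 = 3^2 = 9
  bit 3 = 1: r = r^2 * 18 mod 29 = 9^2 * 18 = 23*18 = 8
  -> s = B^a = 8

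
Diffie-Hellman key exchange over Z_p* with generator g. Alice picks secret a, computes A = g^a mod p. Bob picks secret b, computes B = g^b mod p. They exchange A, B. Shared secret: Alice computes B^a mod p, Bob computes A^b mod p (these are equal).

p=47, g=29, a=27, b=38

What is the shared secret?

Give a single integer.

A = 29^27 mod 47  (bits of 27 = 11011)
  bit 0 = 1: r = r^2 * 29 mod 47 = 1^2 * 29 = 1*29 = 29
  bit 1 = 1: r = r^2 * 29 mod 47 = 29^2 * 29 = 42*29 = 43
  bit 2 = 0: r = r^2 mod 47 = 43^2 = 16
  bit 3 = 1: r = r^2 * 29 mod 47 = 16^2 * 29 = 21*29 = 45
  bit 4 = 1: r = r^2 * 29 mod 47 = 45^2 * 29 = 4*29 = 22
  -> A = 22
B = 29^38 mod 47  (bits of 38 = 100110)
  bit 0 = 1: r = r^2 * 29 mod 47 = 1^2 * 29 = 1*29 = 29
  bit 1 = 0: r = r^2 mod 47 = 29^2 = 42
  bit 2 = 0: r = r^2 mod 47 = 42^2 = 25
  bit 3 = 1: r = r^2 * 29 mod 47 = 25^2 * 29 = 14*29 = 30
  bit 4 = 1: r = r^2 * 29 mod 47 = 30^2 * 29 = 7*29 = 15
  bit 5 = 0: r = r^2 mod 47 = 15^2 = 37
  -> B = 37
s = B^a = 37^27 mod 47  (bits of 27 = 11011)
  bit 0 = 1: r = r^2 * 37 mod 47 = 1^2 * 37 = 1*37 = 37
  bit 1 = 1: r = r^2 * 37 mod 47 = 37^2 * 37 = 6*37 = 34
  bit 2 = 0: r = r^2 mod 47 = 34^2 = 28
  bit 3 = 1: r = r^2 * 37 mod 47 = 28^2 * 37 = 32*37 = 9
  bit 4 = 1: r = r^2 * 37 mod 47 = 9^2 * 37 = 34*37 = 36
  -> s = B^a = 36

Answer: 36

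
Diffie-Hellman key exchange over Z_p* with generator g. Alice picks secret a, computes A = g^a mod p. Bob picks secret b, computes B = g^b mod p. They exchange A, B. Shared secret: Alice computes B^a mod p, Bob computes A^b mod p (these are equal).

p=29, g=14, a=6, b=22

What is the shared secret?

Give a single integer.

A = 14^6 mod 29  (bits of 6 = 110)
  bit 0 = 1: r = r^2 * 14 mod 29 = 1^2 * 14 = 1*14 = 14
  bit 1 = 1: r = r^2 * 14 mod 29 = 14^2 * 14 = 22*14 = 18
  bit 2 = 0: r = r^2 mod 29 = 18^2 = 5
  -> A = 5
B = 14^22 mod 29  (bits of 22 = 10110)
  bit 0 = 1: r = r^2 * 14 mod 29 = 1^2 * 14 = 1*14 = 14
  bit 1 = 0: r = r^2 mod 29 = 14^2 = 22
  bit 2 = 1: r = r^2 * 14 mod 29 = 22^2 * 14 = 20*14 = 19
  bit 3 = 1: r = r^2 * 14 mod 29 = 19^2 * 14 = 13*14 = 8
  bit 4 = 0: r = r^2 mod 29 = 8^2 = 6
  -> B = 6
s = B^a = 6^6 mod 29  (bits of 6 = 110)
  bit 0 = 1: r = r^2 * 6 mod 29 = 1^2 * 6 = 1*6 = 6
  bit 1 = 1: r = r^2 * 6 mod 29 = 6^2 * 6 = 7*6 = 13
  bit 2 = 0: r = r^2 mod 29 = 13^2 = 24
  -> s = B^a = 24

Answer: 24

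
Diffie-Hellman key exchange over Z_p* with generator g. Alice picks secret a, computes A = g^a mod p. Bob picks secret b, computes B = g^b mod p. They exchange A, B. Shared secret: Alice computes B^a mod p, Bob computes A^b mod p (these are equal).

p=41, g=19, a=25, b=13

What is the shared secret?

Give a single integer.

Answer: 27

Derivation:
A = 19^25 mod 41  (bits of 25 = 11001)
  bit 0 = 1: r = r^2 * 19 mod 41 = 1^2 * 19 = 1*19 = 19
  bit 1 = 1: r = r^2 * 19 mod 41 = 19^2 * 19 = 33*19 = 12
  bit 2 = 0: r = r^2 mod 41 = 12^2 = 21
  bit 3 = 0: r = r^2 mod 41 = 21^2 = 31
  bit 4 = 1: r = r^2 * 19 mod 41 = 31^2 * 19 = 18*19 = 14
  -> A = 14
B = 19^13 mod 41  (bits of 13 = 1101)
  bit 0 = 1: r = r^2 * 19 mod 41 = 1^2 * 19 = 1*19 = 19
  bit 1 = 1: r = r^2 * 19 mod 41 = 19^2 * 19 = 33*19 = 12
  bit 2 = 0: r = r^2 mod 41 = 12^2 = 21
  bit 3 = 1: r = r^2 * 19 mod 41 = 21^2 * 19 = 31*19 = 15
  -> B = 15
s = B^a = 15^25 mod 41  (bits of 25 = 11001)
  bit 0 = 1: r = r^2 * 15 mod 41 = 1^2 * 15 = 1*15 = 15
  bit 1 = 1: r = r^2 * 15 mod 41 = 15^2 * 15 = 20*15 = 13
  bit 2 = 0: r = r^2 mod 41 = 13^2 = 5
  bit 3 = 0: r = r^2 mod 41 = 5^2 = 25
  bit 4 = 1: r = r^2 * 15 mod 41 = 25^2 * 15 = 10*15 = 27
  -> s = B^a = 27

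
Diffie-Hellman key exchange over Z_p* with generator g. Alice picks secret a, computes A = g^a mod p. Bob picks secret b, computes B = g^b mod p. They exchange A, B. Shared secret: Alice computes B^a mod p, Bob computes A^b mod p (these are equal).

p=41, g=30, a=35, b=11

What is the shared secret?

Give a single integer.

A = 30^35 mod 41  (bits of 35 = 100011)
  bit 0 = 1: r = r^2 * 30 mod 41 = 1^2 * 30 = 1*30 = 30
  bit 1 = 0: r = r^2 mod 41 = 30^2 = 39
  bit 2 = 0: r = r^2 mod 41 = 39^2 = 4
  bit 3 = 0: r = r^2 mod 41 = 4^2 = 16
  bit 4 = 1: r = r^2 * 30 mod 41 = 16^2 * 30 = 10*30 = 13
  bit 5 = 1: r = r^2 * 30 mod 41 = 13^2 * 30 = 5*30 = 27
  -> A = 27
B = 30^11 mod 41  (bits of 11 = 1011)
  bit 0 = 1: r = r^2 * 30 mod 41 = 1^2 * 30 = 1*30 = 30
  bit 1 = 0: r = r^2 mod 41 = 30^2 = 39
  bit 2 = 1: r = r^2 * 30 mod 41 = 39^2 * 30 = 4*30 = 38
  bit 3 = 1: r = r^2 * 30 mod 41 = 38^2 * 30 = 9*30 = 24
  -> B = 24
s = B^a = 24^35 mod 41  (bits of 35 = 100011)
  bit 0 = 1: r = r^2 * 24 mod 41 = 1^2 * 24 = 1*24 = 24
  bit 1 = 0: r = r^2 mod 41 = 24^2 = 2
  bit 2 = 0: r = r^2 mod 41 = 2^2 = 4
  bit 3 = 0: r = r^2 mod 41 = 4^2 = 16
  bit 4 = 1: r = r^2 * 24 mod 41 = 16^2 * 24 = 10*24 = 35
  bit 5 = 1: r = r^2 * 24 mod 41 = 35^2 * 24 = 36*24 = 3
  -> s = B^a = 3

Answer: 3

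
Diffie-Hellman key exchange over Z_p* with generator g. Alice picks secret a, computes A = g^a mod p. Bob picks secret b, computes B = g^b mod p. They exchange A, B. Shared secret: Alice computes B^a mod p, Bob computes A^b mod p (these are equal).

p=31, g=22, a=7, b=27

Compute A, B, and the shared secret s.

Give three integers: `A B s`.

Answer: 21 29 27

Derivation:
A = 22^7 mod 31  (bits of 7 = 111)
  bit 0 = 1: r = r^2 * 22 mod 31 = 1^2 * 22 = 1*22 = 22
  bit 1 = 1: r = r^2 * 22 mod 31 = 22^2 * 22 = 19*22 = 15
  bit 2 = 1: r = r^2 * 22 mod 31 = 15^2 * 22 = 8*22 = 21
  -> A = 21
B = 22^27 mod 31  (bits of 27 = 11011)
  bit 0 = 1: r = r^2 * 22 mod 31 = 1^2 * 22 = 1*22 = 22
  bit 1 = 1: r = r^2 * 22 mod 31 = 22^2 * 22 = 19*22 = 15
  bit 2 = 0: r = r^2 mod 31 = 15^2 = 8
  bit 3 = 1: r = r^2 * 22 mod 31 = 8^2 * 22 = 2*22 = 13
  bit 4 = 1: r = r^2 * 22 mod 31 = 13^2 * 22 = 14*22 = 29
  -> B = 29
s = B^a = 29^7 mod 31  (bits of 7 = 111)
  bit 0 = 1: r = r^2 * 29 mod 31 = 1^2 * 29 = 1*29 = 29
  bit 1 = 1: r = r^2 * 29 mod 31 = 29^2 * 29 = 4*29 = 23
  bit 2 = 1: r = r^2 * 29 mod 31 = 23^2 * 29 = 2*29 = 27
  -> s = B^a = 27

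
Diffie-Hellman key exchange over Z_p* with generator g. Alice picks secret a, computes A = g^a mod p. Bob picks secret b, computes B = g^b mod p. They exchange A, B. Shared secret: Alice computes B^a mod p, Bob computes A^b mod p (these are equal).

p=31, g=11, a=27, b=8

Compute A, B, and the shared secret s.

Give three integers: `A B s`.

A = 11^27 mod 31  (bits of 27 = 11011)
  bit 0 = 1: r = r^2 * 11 mod 31 = 1^2 * 11 = 1*11 = 11
  bit 1 = 1: r = r^2 * 11 mod 31 = 11^2 * 11 = 28*11 = 29
  bit 2 = 0: r = r^2 mod 31 = 29^2 = 4
  bit 3 = 1: r = r^2 * 11 mod 31 = 4^2 * 11 = 16*11 = 21
  bit 4 = 1: r = r^2 * 11 mod 31 = 21^2 * 11 = 7*11 = 15
  -> A = 15
B = 11^8 mod 31  (bits of 8 = 1000)
  bit 0 = 1: r = r^2 * 11 mod 31 = 1^2 * 11 = 1*11 = 11
  bit 1 = 0: r = r^2 mod 31 = 11^2 = 28
  bit 2 = 0: r = r^2 mod 31 = 28^2 = 9
  bit 3 = 0: r = r^2 mod 31 = 9^2 = 19
  -> B = 19
s = B^a = 19^27 mod 31  (bits of 27 = 11011)
  bit 0 = 1: r = r^2 * 19 mod 31 = 1^2 * 19 = 1*19 = 19
  bit 1 = 1: r = r^2 * 19 mod 31 = 19^2 * 19 = 20*19 = 8
  bit 2 = 0: r = r^2 mod 31 = 8^2 = 2
  bit 3 = 1: r = r^2 * 19 mod 31 = 2^2 * 19 = 4*19 = 14
  bit 4 = 1: r = r^2 * 19 mod 31 = 14^2 * 19 = 10*19 = 4
  -> s = B^a = 4

Answer: 15 19 4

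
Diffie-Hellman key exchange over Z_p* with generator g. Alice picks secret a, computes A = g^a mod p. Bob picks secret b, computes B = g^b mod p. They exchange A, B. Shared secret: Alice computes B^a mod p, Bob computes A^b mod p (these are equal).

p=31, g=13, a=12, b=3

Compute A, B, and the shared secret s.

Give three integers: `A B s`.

A = 13^12 mod 31  (bits of 12 = 1100)
  bit 0 = 1: r = r^2 * 13 mod 31 = 1^2 * 13 = 1*13 = 13
  bit 1 = 1: r = r^2 * 13 mod 31 = 13^2 * 13 = 14*13 = 27
  bit 2 = 0: r = r^2 mod 31 = 27^2 = 16
  bit 3 = 0: r = r^2 mod 31 = 16^2 = 8
  -> A = 8
B = 13^3 mod 31  (bits of 3 = 11)
  bit 0 = 1: r = r^2 * 13 mod 31 = 1^2 * 13 = 1*13 = 13
  bit 1 = 1: r = r^2 * 13 mod 31 = 13^2 * 13 = 14*13 = 27
  -> B = 27
s = B^a = 27^12 mod 31  (bits of 12 = 1100)
  bit 0 = 1: r = r^2 * 27 mod 31 = 1^2 * 27 = 1*27 = 27
  bit 1 = 1: r = r^2 * 27 mod 31 = 27^2 * 27 = 16*27 = 29
  bit 2 = 0: r = r^2 mod 31 = 29^2 = 4
  bit 3 = 0: r = r^2 mod 31 = 4^2 = 16
  -> s = B^a = 16

Answer: 8 27 16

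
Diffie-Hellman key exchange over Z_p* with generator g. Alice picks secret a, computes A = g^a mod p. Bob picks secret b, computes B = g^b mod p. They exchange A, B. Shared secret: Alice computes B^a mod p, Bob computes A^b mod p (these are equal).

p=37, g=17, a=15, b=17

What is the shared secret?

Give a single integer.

A = 17^15 mod 37  (bits of 15 = 1111)
  bit 0 = 1: r = r^2 * 17 mod 37 = 1^2 * 17 = 1*17 = 17
  bit 1 = 1: r = r^2 * 17 mod 37 = 17^2 * 17 = 30*17 = 29
  bit 2 = 1: r = r^2 * 17 mod 37 = 29^2 * 17 = 27*17 = 15
  bit 3 = 1: r = r^2 * 17 mod 37 = 15^2 * 17 = 3*17 = 14
  -> A = 14
B = 17^17 mod 37  (bits of 17 = 10001)
  bit 0 = 1: r = r^2 * 17 mod 37 = 1^2 * 17 = 1*17 = 17
  bit 1 = 0: r = r^2 mod 37 = 17^2 = 30
  bit 2 = 0: r = r^2 mod 37 = 30^2 = 12
  bit 3 = 0: r = r^2 mod 37 = 12^2 = 33
  bit 4 = 1: r = r^2 * 17 mod 37 = 33^2 * 17 = 16*17 = 13
  -> B = 13
s = B^a = 13^15 mod 37  (bits of 15 = 1111)
  bit 0 = 1: r = r^2 * 13 mod 37 = 1^2 * 13 = 1*13 = 13
  bit 1 = 1: r = r^2 * 13 mod 37 = 13^2 * 13 = 21*13 = 14
  bit 2 = 1: r = r^2 * 13 mod 37 = 14^2 * 13 = 11*13 = 32
  bit 3 = 1: r = r^2 * 13 mod 37 = 32^2 * 13 = 25*13 = 29
  -> s = B^a = 29

Answer: 29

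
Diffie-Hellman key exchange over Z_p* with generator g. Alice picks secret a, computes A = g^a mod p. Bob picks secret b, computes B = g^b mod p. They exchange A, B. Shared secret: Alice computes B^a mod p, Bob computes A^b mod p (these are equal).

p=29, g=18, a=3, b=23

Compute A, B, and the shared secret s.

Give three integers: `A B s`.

Answer: 3 2 8

Derivation:
A = 18^3 mod 29  (bits of 3 = 11)
  bit 0 = 1: r = r^2 * 18 mod 29 = 1^2 * 18 = 1*18 = 18
  bit 1 = 1: r = r^2 * 18 mod 29 = 18^2 * 18 = 5*18 = 3
  -> A = 3
B = 18^23 mod 29  (bits of 23 = 10111)
  bit 0 = 1: r = r^2 * 18 mod 29 = 1^2 * 18 = 1*18 = 18
  bit 1 = 0: r = r^2 mod 29 = 18^2 = 5
  bit 2 = 1: r = r^2 * 18 mod 29 = 5^2 * 18 = 25*18 = 15
  bit 3 = 1: r = r^2 * 18 mod 29 = 15^2 * 18 = 22*18 = 19
  bit 4 = 1: r = r^2 * 18 mod 29 = 19^2 * 18 = 13*18 = 2
  -> B = 2
s = B^a = 2^3 mod 29  (bits of 3 = 11)
  bit 0 = 1: r = r^2 * 2 mod 29 = 1^2 * 2 = 1*2 = 2
  bit 1 = 1: r = r^2 * 2 mod 29 = 2^2 * 2 = 4*2 = 8
  -> s = B^a = 8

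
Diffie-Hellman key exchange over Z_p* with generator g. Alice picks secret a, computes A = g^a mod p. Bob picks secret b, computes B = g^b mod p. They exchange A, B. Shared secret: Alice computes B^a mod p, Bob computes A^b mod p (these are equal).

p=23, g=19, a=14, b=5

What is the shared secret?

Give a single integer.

Answer: 3

Derivation:
A = 19^14 mod 23  (bits of 14 = 1110)
  bit 0 = 1: r = r^2 * 19 mod 23 = 1^2 * 19 = 1*19 = 19
  bit 1 = 1: r = r^2 * 19 mod 23 = 19^2 * 19 = 16*19 = 5
  bit 2 = 1: r = r^2 * 19 mod 23 = 5^2 * 19 = 2*19 = 15
  bit 3 = 0: r = r^2 mod 23 = 15^2 = 18
  -> A = 18
B = 19^5 mod 23  (bits of 5 = 101)
  bit 0 = 1: r = r^2 * 19 mod 23 = 1^2 * 19 = 1*19 = 19
  bit 1 = 0: r = r^2 mod 23 = 19^2 = 16
  bit 2 = 1: r = r^2 * 19 mod 23 = 16^2 * 19 = 3*19 = 11
  -> B = 11
s = B^a = 11^14 mod 23  (bits of 14 = 1110)
  bit 0 = 1: r = r^2 * 11 mod 23 = 1^2 * 11 = 1*11 = 11
  bit 1 = 1: r = r^2 * 11 mod 23 = 11^2 * 11 = 6*11 = 20
  bit 2 = 1: r = r^2 * 11 mod 23 = 20^2 * 11 = 9*11 = 7
  bit 3 = 0: r = r^2 mod 23 = 7^2 = 3
  -> s = B^a = 3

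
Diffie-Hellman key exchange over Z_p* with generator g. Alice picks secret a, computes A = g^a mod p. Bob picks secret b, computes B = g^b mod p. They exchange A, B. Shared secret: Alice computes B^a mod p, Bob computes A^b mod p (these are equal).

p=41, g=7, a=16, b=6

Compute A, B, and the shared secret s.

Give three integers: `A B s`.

Answer: 16 20 16

Derivation:
A = 7^16 mod 41  (bits of 16 = 10000)
  bit 0 = 1: r = r^2 * 7 mod 41 = 1^2 * 7 = 1*7 = 7
  bit 1 = 0: r = r^2 mod 41 = 7^2 = 8
  bit 2 = 0: r = r^2 mod 41 = 8^2 = 23
  bit 3 = 0: r = r^2 mod 41 = 23^2 = 37
  bit 4 = 0: r = r^2 mod 41 = 37^2 = 16
  -> A = 16
B = 7^6 mod 41  (bits of 6 = 110)
  bit 0 = 1: r = r^2 * 7 mod 41 = 1^2 * 7 = 1*7 = 7
  bit 1 = 1: r = r^2 * 7 mod 41 = 7^2 * 7 = 8*7 = 15
  bit 2 = 0: r = r^2 mod 41 = 15^2 = 20
  -> B = 20
s = B^a = 20^16 mod 41  (bits of 16 = 10000)
  bit 0 = 1: r = r^2 * 20 mod 41 = 1^2 * 20 = 1*20 = 20
  bit 1 = 0: r = r^2 mod 41 = 20^2 = 31
  bit 2 = 0: r = r^2 mod 41 = 31^2 = 18
  bit 3 = 0: r = r^2 mod 41 = 18^2 = 37
  bit 4 = 0: r = r^2 mod 41 = 37^2 = 16
  -> s = B^a = 16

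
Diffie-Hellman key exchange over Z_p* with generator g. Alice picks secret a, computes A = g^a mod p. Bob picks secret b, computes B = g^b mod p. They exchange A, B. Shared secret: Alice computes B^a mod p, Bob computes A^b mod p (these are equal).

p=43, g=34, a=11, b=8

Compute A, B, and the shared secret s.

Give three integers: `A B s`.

A = 34^11 mod 43  (bits of 11 = 1011)
  bit 0 = 1: r = r^2 * 34 mod 43 = 1^2 * 34 = 1*34 = 34
  bit 1 = 0: r = r^2 mod 43 = 34^2 = 38
  bit 2 = 1: r = r^2 * 34 mod 43 = 38^2 * 34 = 25*34 = 33
  bit 3 = 1: r = r^2 * 34 mod 43 = 33^2 * 34 = 14*34 = 3
  -> A = 3
B = 34^8 mod 43  (bits of 8 = 1000)
  bit 0 = 1: r = r^2 * 34 mod 43 = 1^2 * 34 = 1*34 = 34
  bit 1 = 0: r = r^2 mod 43 = 34^2 = 38
  bit 2 = 0: r = r^2 mod 43 = 38^2 = 25
  bit 3 = 0: r = r^2 mod 43 = 25^2 = 23
  -> B = 23
s = B^a = 23^11 mod 43  (bits of 11 = 1011)
  bit 0 = 1: r = r^2 * 23 mod 43 = 1^2 * 23 = 1*23 = 23
  bit 1 = 0: r = r^2 mod 43 = 23^2 = 13
  bit 2 = 1: r = r^2 * 23 mod 43 = 13^2 * 23 = 40*23 = 17
  bit 3 = 1: r = r^2 * 23 mod 43 = 17^2 * 23 = 31*23 = 25
  -> s = B^a = 25

Answer: 3 23 25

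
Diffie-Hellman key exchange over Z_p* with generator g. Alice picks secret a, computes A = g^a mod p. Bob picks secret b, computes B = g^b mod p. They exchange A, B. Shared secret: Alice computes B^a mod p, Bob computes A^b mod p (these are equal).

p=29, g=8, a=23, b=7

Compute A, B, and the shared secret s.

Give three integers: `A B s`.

Answer: 14 17 12

Derivation:
A = 8^23 mod 29  (bits of 23 = 10111)
  bit 0 = 1: r = r^2 * 8 mod 29 = 1^2 * 8 = 1*8 = 8
  bit 1 = 0: r = r^2 mod 29 = 8^2 = 6
  bit 2 = 1: r = r^2 * 8 mod 29 = 6^2 * 8 = 7*8 = 27
  bit 3 = 1: r = r^2 * 8 mod 29 = 27^2 * 8 = 4*8 = 3
  bit 4 = 1: r = r^2 * 8 mod 29 = 3^2 * 8 = 9*8 = 14
  -> A = 14
B = 8^7 mod 29  (bits of 7 = 111)
  bit 0 = 1: r = r^2 * 8 mod 29 = 1^2 * 8 = 1*8 = 8
  bit 1 = 1: r = r^2 * 8 mod 29 = 8^2 * 8 = 6*8 = 19
  bit 2 = 1: r = r^2 * 8 mod 29 = 19^2 * 8 = 13*8 = 17
  -> B = 17
s = B^a = 17^23 mod 29  (bits of 23 = 10111)
  bit 0 = 1: r = r^2 * 17 mod 29 = 1^2 * 17 = 1*17 = 17
  bit 1 = 0: r = r^2 mod 29 = 17^2 = 28
  bit 2 = 1: r = r^2 * 17 mod 29 = 28^2 * 17 = 1*17 = 17
  bit 3 = 1: r = r^2 * 17 mod 29 = 17^2 * 17 = 28*17 = 12
  bit 4 = 1: r = r^2 * 17 mod 29 = 12^2 * 17 = 28*17 = 12
  -> s = B^a = 12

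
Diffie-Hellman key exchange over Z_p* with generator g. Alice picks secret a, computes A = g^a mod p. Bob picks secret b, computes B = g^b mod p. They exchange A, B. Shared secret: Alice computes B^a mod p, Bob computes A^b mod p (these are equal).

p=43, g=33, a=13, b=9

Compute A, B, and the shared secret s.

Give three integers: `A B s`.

Answer: 5 2 22

Derivation:
A = 33^13 mod 43  (bits of 13 = 1101)
  bit 0 = 1: r = r^2 * 33 mod 43 = 1^2 * 33 = 1*33 = 33
  bit 1 = 1: r = r^2 * 33 mod 43 = 33^2 * 33 = 14*33 = 32
  bit 2 = 0: r = r^2 mod 43 = 32^2 = 35
  bit 3 = 1: r = r^2 * 33 mod 43 = 35^2 * 33 = 21*33 = 5
  -> A = 5
B = 33^9 mod 43  (bits of 9 = 1001)
  bit 0 = 1: r = r^2 * 33 mod 43 = 1^2 * 33 = 1*33 = 33
  bit 1 = 0: r = r^2 mod 43 = 33^2 = 14
  bit 2 = 0: r = r^2 mod 43 = 14^2 = 24
  bit 3 = 1: r = r^2 * 33 mod 43 = 24^2 * 33 = 17*33 = 2
  -> B = 2
s = B^a = 2^13 mod 43  (bits of 13 = 1101)
  bit 0 = 1: r = r^2 * 2 mod 43 = 1^2 * 2 = 1*2 = 2
  bit 1 = 1: r = r^2 * 2 mod 43 = 2^2 * 2 = 4*2 = 8
  bit 2 = 0: r = r^2 mod 43 = 8^2 = 21
  bit 3 = 1: r = r^2 * 2 mod 43 = 21^2 * 2 = 11*2 = 22
  -> s = B^a = 22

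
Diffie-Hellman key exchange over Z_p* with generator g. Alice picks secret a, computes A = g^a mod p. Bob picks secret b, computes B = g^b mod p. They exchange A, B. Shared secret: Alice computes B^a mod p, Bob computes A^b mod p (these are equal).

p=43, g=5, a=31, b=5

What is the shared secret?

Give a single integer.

A = 5^31 mod 43  (bits of 31 = 11111)
  bit 0 = 1: r = r^2 * 5 mod 43 = 1^2 * 5 = 1*5 = 5
  bit 1 = 1: r = r^2 * 5 mod 43 = 5^2 * 5 = 25*5 = 39
  bit 2 = 1: r = r^2 * 5 mod 43 = 39^2 * 5 = 16*5 = 37
  bit 3 = 1: r = r^2 * 5 mod 43 = 37^2 * 5 = 36*5 = 8
  bit 4 = 1: r = r^2 * 5 mod 43 = 8^2 * 5 = 21*5 = 19
  -> A = 19
B = 5^5 mod 43  (bits of 5 = 101)
  bit 0 = 1: r = r^2 * 5 mod 43 = 1^2 * 5 = 1*5 = 5
  bit 1 = 0: r = r^2 mod 43 = 5^2 = 25
  bit 2 = 1: r = r^2 * 5 mod 43 = 25^2 * 5 = 23*5 = 29
  -> B = 29
s = B^a = 29^31 mod 43  (bits of 31 = 11111)
  bit 0 = 1: r = r^2 * 29 mod 43 = 1^2 * 29 = 1*29 = 29
  bit 1 = 1: r = r^2 * 29 mod 43 = 29^2 * 29 = 24*29 = 8
  bit 2 = 1: r = r^2 * 29 mod 43 = 8^2 * 29 = 21*29 = 7
  bit 3 = 1: r = r^2 * 29 mod 43 = 7^2 * 29 = 6*29 = 2
  bit 4 = 1: r = r^2 * 29 mod 43 = 2^2 * 29 = 4*29 = 30
  -> s = B^a = 30

Answer: 30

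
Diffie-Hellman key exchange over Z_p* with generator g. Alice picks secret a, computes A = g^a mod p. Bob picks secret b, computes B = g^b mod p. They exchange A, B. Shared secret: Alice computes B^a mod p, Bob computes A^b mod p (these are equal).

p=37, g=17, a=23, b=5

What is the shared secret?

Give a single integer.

Answer: 15

Derivation:
A = 17^23 mod 37  (bits of 23 = 10111)
  bit 0 = 1: r = r^2 * 17 mod 37 = 1^2 * 17 = 1*17 = 17
  bit 1 = 0: r = r^2 mod 37 = 17^2 = 30
  bit 2 = 1: r = r^2 * 17 mod 37 = 30^2 * 17 = 12*17 = 19
  bit 3 = 1: r = r^2 * 17 mod 37 = 19^2 * 17 = 28*17 = 32
  bit 4 = 1: r = r^2 * 17 mod 37 = 32^2 * 17 = 25*17 = 18
  -> A = 18
B = 17^5 mod 37  (bits of 5 = 101)
  bit 0 = 1: r = r^2 * 17 mod 37 = 1^2 * 17 = 1*17 = 17
  bit 1 = 0: r = r^2 mod 37 = 17^2 = 30
  bit 2 = 1: r = r^2 * 17 mod 37 = 30^2 * 17 = 12*17 = 19
  -> B = 19
s = B^a = 19^23 mod 37  (bits of 23 = 10111)
  bit 0 = 1: r = r^2 * 19 mod 37 = 1^2 * 19 = 1*19 = 19
  bit 1 = 0: r = r^2 mod 37 = 19^2 = 28
  bit 2 = 1: r = r^2 * 19 mod 37 = 28^2 * 19 = 7*19 = 22
  bit 3 = 1: r = r^2 * 19 mod 37 = 22^2 * 19 = 3*19 = 20
  bit 4 = 1: r = r^2 * 19 mod 37 = 20^2 * 19 = 30*19 = 15
  -> s = B^a = 15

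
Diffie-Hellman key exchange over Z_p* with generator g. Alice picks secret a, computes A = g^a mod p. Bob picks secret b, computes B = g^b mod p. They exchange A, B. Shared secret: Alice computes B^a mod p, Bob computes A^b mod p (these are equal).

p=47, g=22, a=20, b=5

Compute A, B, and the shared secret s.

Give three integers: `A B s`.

A = 22^20 mod 47  (bits of 20 = 10100)
  bit 0 = 1: r = r^2 * 22 mod 47 = 1^2 * 22 = 1*22 = 22
  bit 1 = 0: r = r^2 mod 47 = 22^2 = 14
  bit 2 = 1: r = r^2 * 22 mod 47 = 14^2 * 22 = 8*22 = 35
  bit 3 = 0: r = r^2 mod 47 = 35^2 = 3
  bit 4 = 0: r = r^2 mod 47 = 3^2 = 9
  -> A = 9
B = 22^5 mod 47  (bits of 5 = 101)
  bit 0 = 1: r = r^2 * 22 mod 47 = 1^2 * 22 = 1*22 = 22
  bit 1 = 0: r = r^2 mod 47 = 22^2 = 14
  bit 2 = 1: r = r^2 * 22 mod 47 = 14^2 * 22 = 8*22 = 35
  -> B = 35
s = B^a = 35^20 mod 47  (bits of 20 = 10100)
  bit 0 = 1: r = r^2 * 35 mod 47 = 1^2 * 35 = 1*35 = 35
  bit 1 = 0: r = r^2 mod 47 = 35^2 = 3
  bit 2 = 1: r = r^2 * 35 mod 47 = 3^2 * 35 = 9*35 = 33
  bit 3 = 0: r = r^2 mod 47 = 33^2 = 8
  bit 4 = 0: r = r^2 mod 47 = 8^2 = 17
  -> s = B^a = 17

Answer: 9 35 17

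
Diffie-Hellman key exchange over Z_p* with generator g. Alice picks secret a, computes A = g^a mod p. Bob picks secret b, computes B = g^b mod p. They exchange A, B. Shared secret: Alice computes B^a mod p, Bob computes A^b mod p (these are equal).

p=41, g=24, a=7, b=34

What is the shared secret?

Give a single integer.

Answer: 21

Derivation:
A = 24^7 mod 41  (bits of 7 = 111)
  bit 0 = 1: r = r^2 * 24 mod 41 = 1^2 * 24 = 1*24 = 24
  bit 1 = 1: r = r^2 * 24 mod 41 = 24^2 * 24 = 2*24 = 7
  bit 2 = 1: r = r^2 * 24 mod 41 = 7^2 * 24 = 8*24 = 28
  -> A = 28
B = 24^34 mod 41  (bits of 34 = 100010)
  bit 0 = 1: r = r^2 * 24 mod 41 = 1^2 * 24 = 1*24 = 24
  bit 1 = 0: r = r^2 mod 41 = 24^2 = 2
  bit 2 = 0: r = r^2 mod 41 = 2^2 = 4
  bit 3 = 0: r = r^2 mod 41 = 4^2 = 16
  bit 4 = 1: r = r^2 * 24 mod 41 = 16^2 * 24 = 10*24 = 35
  bit 5 = 0: r = r^2 mod 41 = 35^2 = 36
  -> B = 36
s = B^a = 36^7 mod 41  (bits of 7 = 111)
  bit 0 = 1: r = r^2 * 36 mod 41 = 1^2 * 36 = 1*36 = 36
  bit 1 = 1: r = r^2 * 36 mod 41 = 36^2 * 36 = 25*36 = 39
  bit 2 = 1: r = r^2 * 36 mod 41 = 39^2 * 36 = 4*36 = 21
  -> s = B^a = 21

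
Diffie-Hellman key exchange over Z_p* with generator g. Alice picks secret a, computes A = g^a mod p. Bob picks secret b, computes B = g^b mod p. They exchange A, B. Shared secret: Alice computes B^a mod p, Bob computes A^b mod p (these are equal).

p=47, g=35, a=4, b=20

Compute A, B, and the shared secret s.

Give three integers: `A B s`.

Answer: 9 17 2

Derivation:
A = 35^4 mod 47  (bits of 4 = 100)
  bit 0 = 1: r = r^2 * 35 mod 47 = 1^2 * 35 = 1*35 = 35
  bit 1 = 0: r = r^2 mod 47 = 35^2 = 3
  bit 2 = 0: r = r^2 mod 47 = 3^2 = 9
  -> A = 9
B = 35^20 mod 47  (bits of 20 = 10100)
  bit 0 = 1: r = r^2 * 35 mod 47 = 1^2 * 35 = 1*35 = 35
  bit 1 = 0: r = r^2 mod 47 = 35^2 = 3
  bit 2 = 1: r = r^2 * 35 mod 47 = 3^2 * 35 = 9*35 = 33
  bit 3 = 0: r = r^2 mod 47 = 33^2 = 8
  bit 4 = 0: r = r^2 mod 47 = 8^2 = 17
  -> B = 17
s = B^a = 17^4 mod 47  (bits of 4 = 100)
  bit 0 = 1: r = r^2 * 17 mod 47 = 1^2 * 17 = 1*17 = 17
  bit 1 = 0: r = r^2 mod 47 = 17^2 = 7
  bit 2 = 0: r = r^2 mod 47 = 7^2 = 2
  -> s = B^a = 2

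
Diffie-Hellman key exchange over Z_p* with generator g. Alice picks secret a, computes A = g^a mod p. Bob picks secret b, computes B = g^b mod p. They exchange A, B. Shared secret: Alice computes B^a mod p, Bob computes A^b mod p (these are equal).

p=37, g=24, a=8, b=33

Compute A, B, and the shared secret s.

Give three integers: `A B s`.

A = 24^8 mod 37  (bits of 8 = 1000)
  bit 0 = 1: r = r^2 * 24 mod 37 = 1^2 * 24 = 1*24 = 24
  bit 1 = 0: r = r^2 mod 37 = 24^2 = 21
  bit 2 = 0: r = r^2 mod 37 = 21^2 = 34
  bit 3 = 0: r = r^2 mod 37 = 34^2 = 9
  -> A = 9
B = 24^33 mod 37  (bits of 33 = 100001)
  bit 0 = 1: r = r^2 * 24 mod 37 = 1^2 * 24 = 1*24 = 24
  bit 1 = 0: r = r^2 mod 37 = 24^2 = 21
  bit 2 = 0: r = r^2 mod 37 = 21^2 = 34
  bit 3 = 0: r = r^2 mod 37 = 34^2 = 9
  bit 4 = 0: r = r^2 mod 37 = 9^2 = 7
  bit 5 = 1: r = r^2 * 24 mod 37 = 7^2 * 24 = 12*24 = 29
  -> B = 29
s = B^a = 29^8 mod 37  (bits of 8 = 1000)
  bit 0 = 1: r = r^2 * 29 mod 37 = 1^2 * 29 = 1*29 = 29
  bit 1 = 0: r = r^2 mod 37 = 29^2 = 27
  bit 2 = 0: r = r^2 mod 37 = 27^2 = 26
  bit 3 = 0: r = r^2 mod 37 = 26^2 = 10
  -> s = B^a = 10

Answer: 9 29 10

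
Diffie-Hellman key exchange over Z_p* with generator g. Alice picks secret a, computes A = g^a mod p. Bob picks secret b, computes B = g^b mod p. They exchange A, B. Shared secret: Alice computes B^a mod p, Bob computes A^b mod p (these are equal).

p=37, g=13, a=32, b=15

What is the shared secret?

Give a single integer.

A = 13^32 mod 37  (bits of 32 = 100000)
  bit 0 = 1: r = r^2 * 13 mod 37 = 1^2 * 13 = 1*13 = 13
  bit 1 = 0: r = r^2 mod 37 = 13^2 = 21
  bit 2 = 0: r = r^2 mod 37 = 21^2 = 34
  bit 3 = 0: r = r^2 mod 37 = 34^2 = 9
  bit 4 = 0: r = r^2 mod 37 = 9^2 = 7
  bit 5 = 0: r = r^2 mod 37 = 7^2 = 12
  -> A = 12
B = 13^15 mod 37  (bits of 15 = 1111)
  bit 0 = 1: r = r^2 * 13 mod 37 = 1^2 * 13 = 1*13 = 13
  bit 1 = 1: r = r^2 * 13 mod 37 = 13^2 * 13 = 21*13 = 14
  bit 2 = 1: r = r^2 * 13 mod 37 = 14^2 * 13 = 11*13 = 32
  bit 3 = 1: r = r^2 * 13 mod 37 = 32^2 * 13 = 25*13 = 29
  -> B = 29
s = B^a = 29^32 mod 37  (bits of 32 = 100000)
  bit 0 = 1: r = r^2 * 29 mod 37 = 1^2 * 29 = 1*29 = 29
  bit 1 = 0: r = r^2 mod 37 = 29^2 = 27
  bit 2 = 0: r = r^2 mod 37 = 27^2 = 26
  bit 3 = 0: r = r^2 mod 37 = 26^2 = 10
  bit 4 = 0: r = r^2 mod 37 = 10^2 = 26
  bit 5 = 0: r = r^2 mod 37 = 26^2 = 10
  -> s = B^a = 10

Answer: 10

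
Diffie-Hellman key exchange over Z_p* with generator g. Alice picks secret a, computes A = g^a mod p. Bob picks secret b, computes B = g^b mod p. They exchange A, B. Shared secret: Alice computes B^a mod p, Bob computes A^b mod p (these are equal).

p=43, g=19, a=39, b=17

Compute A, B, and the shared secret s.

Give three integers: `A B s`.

A = 19^39 mod 43  (bits of 39 = 100111)
  bit 0 = 1: r = r^2 * 19 mod 43 = 1^2 * 19 = 1*19 = 19
  bit 1 = 0: r = r^2 mod 43 = 19^2 = 17
  bit 2 = 0: r = r^2 mod 43 = 17^2 = 31
  bit 3 = 1: r = r^2 * 19 mod 43 = 31^2 * 19 = 15*19 = 27
  bit 4 = 1: r = r^2 * 19 mod 43 = 27^2 * 19 = 41*19 = 5
  bit 5 = 1: r = r^2 * 19 mod 43 = 5^2 * 19 = 25*19 = 2
  -> A = 2
B = 19^17 mod 43  (bits of 17 = 10001)
  bit 0 = 1: r = r^2 * 19 mod 43 = 1^2 * 19 = 1*19 = 19
  bit 1 = 0: r = r^2 mod 43 = 19^2 = 17
  bit 2 = 0: r = r^2 mod 43 = 17^2 = 31
  bit 3 = 0: r = r^2 mod 43 = 31^2 = 15
  bit 4 = 1: r = r^2 * 19 mod 43 = 15^2 * 19 = 10*19 = 18
  -> B = 18
s = B^a = 18^39 mod 43  (bits of 39 = 100111)
  bit 0 = 1: r = r^2 * 18 mod 43 = 1^2 * 18 = 1*18 = 18
  bit 1 = 0: r = r^2 mod 43 = 18^2 = 23
  bit 2 = 0: r = r^2 mod 43 = 23^2 = 13
  bit 3 = 1: r = r^2 * 18 mod 43 = 13^2 * 18 = 40*18 = 32
  bit 4 = 1: r = r^2 * 18 mod 43 = 32^2 * 18 = 35*18 = 28
  bit 5 = 1: r = r^2 * 18 mod 43 = 28^2 * 18 = 10*18 = 8
  -> s = B^a = 8

Answer: 2 18 8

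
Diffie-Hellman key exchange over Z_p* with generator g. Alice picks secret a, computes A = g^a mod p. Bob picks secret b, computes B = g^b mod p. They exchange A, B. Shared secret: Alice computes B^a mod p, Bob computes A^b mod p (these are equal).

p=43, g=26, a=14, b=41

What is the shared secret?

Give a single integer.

A = 26^14 mod 43  (bits of 14 = 1110)
  bit 0 = 1: r = r^2 * 26 mod 43 = 1^2 * 26 = 1*26 = 26
  bit 1 = 1: r = r^2 * 26 mod 43 = 26^2 * 26 = 31*26 = 32
  bit 2 = 1: r = r^2 * 26 mod 43 = 32^2 * 26 = 35*26 = 7
  bit 3 = 0: r = r^2 mod 43 = 7^2 = 6
  -> A = 6
B = 26^41 mod 43  (bits of 41 = 101001)
  bit 0 = 1: r = r^2 * 26 mod 43 = 1^2 * 26 = 1*26 = 26
  bit 1 = 0: r = r^2 mod 43 = 26^2 = 31
  bit 2 = 1: r = r^2 * 26 mod 43 = 31^2 * 26 = 15*26 = 3
  bit 3 = 0: r = r^2 mod 43 = 3^2 = 9
  bit 4 = 0: r = r^2 mod 43 = 9^2 = 38
  bit 5 = 1: r = r^2 * 26 mod 43 = 38^2 * 26 = 25*26 = 5
  -> B = 5
s = B^a = 5^14 mod 43  (bits of 14 = 1110)
  bit 0 = 1: r = r^2 * 5 mod 43 = 1^2 * 5 = 1*5 = 5
  bit 1 = 1: r = r^2 * 5 mod 43 = 5^2 * 5 = 25*5 = 39
  bit 2 = 1: r = r^2 * 5 mod 43 = 39^2 * 5 = 16*5 = 37
  bit 3 = 0: r = r^2 mod 43 = 37^2 = 36
  -> s = B^a = 36

Answer: 36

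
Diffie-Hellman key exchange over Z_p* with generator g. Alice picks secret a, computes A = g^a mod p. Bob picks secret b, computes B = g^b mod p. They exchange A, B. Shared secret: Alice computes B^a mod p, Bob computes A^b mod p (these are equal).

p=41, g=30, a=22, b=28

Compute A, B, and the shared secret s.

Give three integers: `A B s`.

A = 30^22 mod 41  (bits of 22 = 10110)
  bit 0 = 1: r = r^2 * 30 mod 41 = 1^2 * 30 = 1*30 = 30
  bit 1 = 0: r = r^2 mod 41 = 30^2 = 39
  bit 2 = 1: r = r^2 * 30 mod 41 = 39^2 * 30 = 4*30 = 38
  bit 3 = 1: r = r^2 * 30 mod 41 = 38^2 * 30 = 9*30 = 24
  bit 4 = 0: r = r^2 mod 41 = 24^2 = 2
  -> A = 2
B = 30^28 mod 41  (bits of 28 = 11100)
  bit 0 = 1: r = r^2 * 30 mod 41 = 1^2 * 30 = 1*30 = 30
  bit 1 = 1: r = r^2 * 30 mod 41 = 30^2 * 30 = 39*30 = 22
  bit 2 = 1: r = r^2 * 30 mod 41 = 22^2 * 30 = 33*30 = 6
  bit 3 = 0: r = r^2 mod 41 = 6^2 = 36
  bit 4 = 0: r = r^2 mod 41 = 36^2 = 25
  -> B = 25
s = B^a = 25^22 mod 41  (bits of 22 = 10110)
  bit 0 = 1: r = r^2 * 25 mod 41 = 1^2 * 25 = 1*25 = 25
  bit 1 = 0: r = r^2 mod 41 = 25^2 = 10
  bit 2 = 1: r = r^2 * 25 mod 41 = 10^2 * 25 = 18*25 = 40
  bit 3 = 1: r = r^2 * 25 mod 41 = 40^2 * 25 = 1*25 = 25
  bit 4 = 0: r = r^2 mod 41 = 25^2 = 10
  -> s = B^a = 10

Answer: 2 25 10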